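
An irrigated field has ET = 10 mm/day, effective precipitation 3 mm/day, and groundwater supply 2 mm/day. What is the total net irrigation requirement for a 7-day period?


Daily deficit = ET - Pe - GW = 10 - 3 - 2 = 5 mm/day
NIR = 5 * 7 = 35 mm

35.0000 mm


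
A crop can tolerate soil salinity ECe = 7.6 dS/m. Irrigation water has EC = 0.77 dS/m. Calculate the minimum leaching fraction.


LR = ECiw / (5*ECe - ECiw)
LR = 0.77 / (5*7.6 - 0.77)
LR = 0.77 / 37.2300

0.0207


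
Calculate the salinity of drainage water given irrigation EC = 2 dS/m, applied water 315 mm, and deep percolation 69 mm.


EC_dw = EC_iw * D_iw / D_dw
EC_dw = 2 * 315 / 69
EC_dw = 630 / 69

9.1304 dS/m


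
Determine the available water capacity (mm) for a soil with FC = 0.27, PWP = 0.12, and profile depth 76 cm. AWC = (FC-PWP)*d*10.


AWC = (FC - PWP) * d * 10
AWC = (0.27 - 0.12) * 76 * 10
AWC = 0.1500 * 76 * 10

114.0000 mm


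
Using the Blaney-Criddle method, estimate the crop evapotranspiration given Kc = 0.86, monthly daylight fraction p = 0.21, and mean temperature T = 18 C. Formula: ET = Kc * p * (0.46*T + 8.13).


ET = Kc * p * (0.46*T + 8.13)
ET = 0.86 * 0.21 * (0.46*18 + 8.13)
ET = 0.86 * 0.21 * 16.4100

2.9636 mm/day


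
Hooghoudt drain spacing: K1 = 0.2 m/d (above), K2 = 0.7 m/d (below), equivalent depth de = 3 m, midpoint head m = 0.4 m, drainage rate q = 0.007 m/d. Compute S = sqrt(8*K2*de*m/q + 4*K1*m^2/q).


S^2 = 8*K2*de*m/q + 4*K1*m^2/q
S^2 = 8*0.7*3*0.4/0.007 + 4*0.2*0.4^2/0.007
S = sqrt(978.2857)

31.2776 m


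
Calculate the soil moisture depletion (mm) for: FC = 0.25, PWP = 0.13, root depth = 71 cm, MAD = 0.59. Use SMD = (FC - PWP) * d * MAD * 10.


SMD = (FC - PWP) * d * MAD * 10
SMD = (0.25 - 0.13) * 71 * 0.59 * 10
SMD = 0.1200 * 71 * 0.59 * 10

50.2680 mm


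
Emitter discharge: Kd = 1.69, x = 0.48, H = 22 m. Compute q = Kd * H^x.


q = Kd * H^x = 1.69 * 22^0.48 = 1.69 * 4.409231

7.4516 L/h


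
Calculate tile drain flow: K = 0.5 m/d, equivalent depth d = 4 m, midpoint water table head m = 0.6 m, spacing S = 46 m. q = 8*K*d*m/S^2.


q = 8*K*d*m/S^2
q = 8*0.5*4*0.6/46^2
q = 9.6000 / 2116

0.0045 m/d


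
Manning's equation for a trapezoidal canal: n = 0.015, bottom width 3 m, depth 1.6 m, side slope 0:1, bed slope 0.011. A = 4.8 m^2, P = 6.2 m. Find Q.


R = A/P = 4.8/6.2 = 0.774194
Q = (1/0.015) * 4.8 * 0.774194^(2/3) * 0.011^0.5

28.2974 m^3/s


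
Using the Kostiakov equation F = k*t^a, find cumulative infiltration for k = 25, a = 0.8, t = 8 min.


F = k * t^a = 25 * 8^0.8
F = 25 * 5.278032

131.9508 mm


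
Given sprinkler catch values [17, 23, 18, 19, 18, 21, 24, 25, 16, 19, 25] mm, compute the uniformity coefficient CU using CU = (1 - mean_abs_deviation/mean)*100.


mean = 20.454545 mm
MAD = 2.859504 mm
CU = (1 - 2.859504/20.454545)*100

86.0202 %


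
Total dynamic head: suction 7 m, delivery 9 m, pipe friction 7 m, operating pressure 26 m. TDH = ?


TDH = Hs + Hd + hf + Hp = 7 + 9 + 7 + 26 = 49

49 m


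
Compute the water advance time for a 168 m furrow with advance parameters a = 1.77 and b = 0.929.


t = (L/a)^(1/b)
t = (168/1.77)^(1/0.929)
t = 94.915254^(1/0.929)

134.4177 min


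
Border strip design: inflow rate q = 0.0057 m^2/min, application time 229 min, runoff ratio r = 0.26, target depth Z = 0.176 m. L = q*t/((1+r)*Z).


L = q*t/((1+r)*Z)
L = 0.0057*229/((1+0.26)*0.176)
L = 1.3053/0.22176

5.8861 m


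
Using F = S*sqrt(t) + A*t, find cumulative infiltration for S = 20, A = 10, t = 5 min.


F = S*sqrt(t) + A*t
F = 20*sqrt(5) + 10*5
F = 20*2.236068 + 50

94.7214 mm


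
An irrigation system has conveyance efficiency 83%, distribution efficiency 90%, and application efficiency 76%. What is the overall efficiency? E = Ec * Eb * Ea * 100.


Ec = 0.83, Eb = 0.9, Ea = 0.76
E = 0.83 * 0.9 * 0.76 * 100 = 56.7720%

56.7720 %


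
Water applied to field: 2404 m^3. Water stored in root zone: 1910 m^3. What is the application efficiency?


Ea = V_root / V_field * 100 = 1910 / 2404 * 100 = 79.4509%

79.4509 %


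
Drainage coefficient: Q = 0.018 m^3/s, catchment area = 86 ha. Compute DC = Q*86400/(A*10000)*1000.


DC = Q * 86400 / (A * 10000) * 1000
DC = 0.018 * 86400 / (86 * 10000) * 1000
DC = 1555200.0000 / 860000

1.8084 mm/day


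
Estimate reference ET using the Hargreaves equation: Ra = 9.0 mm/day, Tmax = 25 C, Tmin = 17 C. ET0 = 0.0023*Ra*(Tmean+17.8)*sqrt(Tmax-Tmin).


Tmean = (Tmax + Tmin)/2 = (25 + 17)/2 = 21.0
ET0 = 0.0023 * 9.0 * (21.0 + 17.8) * sqrt(25 - 17)
ET0 = 0.0023 * 9.0 * 38.8 * 2.828427

2.2717 mm/day


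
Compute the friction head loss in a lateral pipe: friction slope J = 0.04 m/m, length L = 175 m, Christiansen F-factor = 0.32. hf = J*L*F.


hf = J * L * F = 0.04 * 175 * 0.32 = 2.2400 m

2.2400 m


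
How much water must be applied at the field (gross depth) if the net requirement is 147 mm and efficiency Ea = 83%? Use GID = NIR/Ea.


Ea = 83% = 0.83
GID = NIR / Ea = 147 / 0.83 = 177.1084 mm

177.1084 mm


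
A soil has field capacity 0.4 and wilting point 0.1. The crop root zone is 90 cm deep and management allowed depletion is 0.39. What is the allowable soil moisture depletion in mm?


SMD = (FC - PWP) * d * MAD * 10
SMD = (0.4 - 0.1) * 90 * 0.39 * 10
SMD = 0.3000 * 90 * 0.39 * 10

105.3000 mm


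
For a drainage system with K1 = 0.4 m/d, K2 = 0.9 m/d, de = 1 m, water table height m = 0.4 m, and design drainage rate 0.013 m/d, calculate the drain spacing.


S^2 = 8*K2*de*m/q + 4*K1*m^2/q
S^2 = 8*0.9*1*0.4/0.013 + 4*0.4*0.4^2/0.013
S = sqrt(241.2308)

15.5316 m


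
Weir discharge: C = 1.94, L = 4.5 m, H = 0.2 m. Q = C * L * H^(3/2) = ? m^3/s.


Q = C * L * H^(3/2) = 1.94 * 4.5 * 0.2^1.5 = 1.94 * 4.5 * 0.089443

0.7808 m^3/s


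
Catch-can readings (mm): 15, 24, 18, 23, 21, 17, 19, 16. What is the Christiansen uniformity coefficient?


mean = 19.125000 mm
MAD = 2.656250 mm
CU = (1 - 2.656250/19.125000)*100

86.1111 %


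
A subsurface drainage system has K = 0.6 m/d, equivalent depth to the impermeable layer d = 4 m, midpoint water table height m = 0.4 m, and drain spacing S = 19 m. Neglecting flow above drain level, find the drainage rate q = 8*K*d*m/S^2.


q = 8*K*d*m/S^2
q = 8*0.6*4*0.4/19^2
q = 7.6800 / 361

0.0213 m/d


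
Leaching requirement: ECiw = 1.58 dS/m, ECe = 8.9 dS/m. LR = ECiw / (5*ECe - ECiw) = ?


LR = ECiw / (5*ECe - ECiw)
LR = 1.58 / (5*8.9 - 1.58)
LR = 1.58 / 42.9200

0.0368


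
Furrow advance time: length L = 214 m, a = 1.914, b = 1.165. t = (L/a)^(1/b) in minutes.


t = (L/a)^(1/b)
t = (214/1.914)^(1/1.165)
t = 111.807732^(1/1.165)

57.3251 min


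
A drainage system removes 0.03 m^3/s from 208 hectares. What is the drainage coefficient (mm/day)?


DC = Q * 86400 / (A * 10000) * 1000
DC = 0.03 * 86400 / (208 * 10000) * 1000
DC = 2592000.0000 / 2080000

1.2462 mm/day


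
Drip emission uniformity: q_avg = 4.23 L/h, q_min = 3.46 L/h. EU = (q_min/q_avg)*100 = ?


EU = (q_min/q_avg)*100 = (3.46/4.23)*100 = 81.7967%

81.7967 %


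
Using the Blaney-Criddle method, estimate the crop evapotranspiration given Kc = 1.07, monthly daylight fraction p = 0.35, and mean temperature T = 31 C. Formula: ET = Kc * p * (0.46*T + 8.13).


ET = Kc * p * (0.46*T + 8.13)
ET = 1.07 * 0.35 * (0.46*31 + 8.13)
ET = 1.07 * 0.35 * 22.3900

8.3851 mm/day


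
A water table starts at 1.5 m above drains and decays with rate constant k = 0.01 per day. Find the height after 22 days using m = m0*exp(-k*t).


m = m0 * exp(-k*t)
m = 1.5 * exp(-0.01 * 22)
m = 1.5 * exp(-0.2200)

1.2038 m


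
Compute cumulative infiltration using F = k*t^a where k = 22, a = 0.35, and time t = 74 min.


F = k * t^a = 22 * 74^0.35
F = 22 * 4.510567

99.2325 mm


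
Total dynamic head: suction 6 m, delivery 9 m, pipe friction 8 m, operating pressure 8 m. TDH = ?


TDH = Hs + Hd + hf + Hp = 6 + 9 + 8 + 8 = 31

31 m


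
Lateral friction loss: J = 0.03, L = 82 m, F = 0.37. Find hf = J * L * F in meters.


hf = J * L * F = 0.03 * 82 * 0.37 = 0.9102 m

0.9102 m


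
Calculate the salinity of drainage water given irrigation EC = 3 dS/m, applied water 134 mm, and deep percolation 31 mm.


EC_dw = EC_iw * D_iw / D_dw
EC_dw = 3 * 134 / 31
EC_dw = 402 / 31

12.9677 dS/m


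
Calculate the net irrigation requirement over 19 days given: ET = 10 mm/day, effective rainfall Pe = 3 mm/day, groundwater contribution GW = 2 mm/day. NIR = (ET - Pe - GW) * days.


Daily deficit = ET - Pe - GW = 10 - 3 - 2 = 5 mm/day
NIR = 5 * 19 = 95 mm

95.0000 mm


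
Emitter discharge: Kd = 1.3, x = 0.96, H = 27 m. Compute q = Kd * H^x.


q = Kd * H^x = 1.3 * 27^0.96 = 1.3 * 23.665147

30.7647 L/h


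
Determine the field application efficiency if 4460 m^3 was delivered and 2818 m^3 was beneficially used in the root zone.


Ea = V_root / V_field * 100 = 2818 / 4460 * 100 = 63.1839%

63.1839 %


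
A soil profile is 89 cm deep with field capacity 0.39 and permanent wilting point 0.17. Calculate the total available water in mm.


AWC = (FC - PWP) * d * 10
AWC = (0.39 - 0.17) * 89 * 10
AWC = 0.2200 * 89 * 10

195.8000 mm


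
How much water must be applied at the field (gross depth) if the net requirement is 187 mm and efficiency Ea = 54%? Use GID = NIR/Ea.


Ea = 54% = 0.54
GID = NIR / Ea = 187 / 0.54 = 346.2963 mm

346.2963 mm


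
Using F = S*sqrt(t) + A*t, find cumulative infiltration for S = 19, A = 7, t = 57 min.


F = S*sqrt(t) + A*t
F = 19*sqrt(57) + 7*57
F = 19*7.549834 + 399

542.4468 mm


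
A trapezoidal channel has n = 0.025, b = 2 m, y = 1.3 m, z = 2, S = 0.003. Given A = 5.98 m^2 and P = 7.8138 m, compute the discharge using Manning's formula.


R = A/P = 5.98/7.8138 = 0.765313
Q = (1/0.025) * 5.98 * 0.765313^(2/3) * 0.003^0.5

10.9618 m^3/s


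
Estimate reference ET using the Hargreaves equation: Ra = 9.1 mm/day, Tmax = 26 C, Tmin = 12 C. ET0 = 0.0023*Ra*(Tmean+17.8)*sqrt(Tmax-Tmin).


Tmean = (Tmax + Tmin)/2 = (26 + 12)/2 = 19.0
ET0 = 0.0023 * 9.1 * (19.0 + 17.8) * sqrt(26 - 12)
ET0 = 0.0023 * 9.1 * 36.8 * 3.741657

2.8819 mm/day


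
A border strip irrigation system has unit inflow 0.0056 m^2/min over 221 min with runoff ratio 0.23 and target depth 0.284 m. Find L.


L = q*t/((1+r)*Z)
L = 0.0056*221/((1+0.23)*0.284)
L = 1.2376/0.34932

3.5429 m


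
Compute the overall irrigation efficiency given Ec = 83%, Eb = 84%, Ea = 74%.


Ec = 0.83, Eb = 0.84, Ea = 0.74
E = 0.83 * 0.84 * 0.74 * 100 = 51.5928%

51.5928 %


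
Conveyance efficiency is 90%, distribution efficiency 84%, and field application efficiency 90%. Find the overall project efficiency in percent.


Ec = 0.9, Eb = 0.84, Ea = 0.9
E = 0.9 * 0.84 * 0.9 * 100 = 68.0400%

68.0400 %


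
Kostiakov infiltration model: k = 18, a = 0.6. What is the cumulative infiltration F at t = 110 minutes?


F = k * t^a = 18 * 110^0.6
F = 18 * 16.781687

302.0704 mm


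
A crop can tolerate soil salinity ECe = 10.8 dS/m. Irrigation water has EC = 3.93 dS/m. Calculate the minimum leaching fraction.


LR = ECiw / (5*ECe - ECiw)
LR = 3.93 / (5*10.8 - 3.93)
LR = 3.93 / 50.0700

0.0785


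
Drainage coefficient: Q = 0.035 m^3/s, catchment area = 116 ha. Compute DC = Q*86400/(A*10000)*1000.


DC = Q * 86400 / (A * 10000) * 1000
DC = 0.035 * 86400 / (116 * 10000) * 1000
DC = 3024000.0000 / 1160000

2.6069 mm/day


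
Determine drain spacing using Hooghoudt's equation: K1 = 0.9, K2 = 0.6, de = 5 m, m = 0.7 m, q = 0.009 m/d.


S^2 = 8*K2*de*m/q + 4*K1*m^2/q
S^2 = 8*0.6*5*0.7/0.009 + 4*0.9*0.7^2/0.009
S = sqrt(2062.6667)

45.4166 m


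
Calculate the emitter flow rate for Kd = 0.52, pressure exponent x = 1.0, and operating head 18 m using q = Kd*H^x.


q = Kd * H^x = 0.52 * 18^1.0 = 0.52 * 18.000000

9.3600 L/h


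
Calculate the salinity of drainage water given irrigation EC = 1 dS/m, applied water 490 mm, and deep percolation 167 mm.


EC_dw = EC_iw * D_iw / D_dw
EC_dw = 1 * 490 / 167
EC_dw = 490 / 167

2.9341 dS/m


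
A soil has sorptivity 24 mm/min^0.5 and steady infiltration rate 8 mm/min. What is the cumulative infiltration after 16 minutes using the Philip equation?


F = S*sqrt(t) + A*t
F = 24*sqrt(16) + 8*16
F = 24*4.000000 + 128

224.0000 mm


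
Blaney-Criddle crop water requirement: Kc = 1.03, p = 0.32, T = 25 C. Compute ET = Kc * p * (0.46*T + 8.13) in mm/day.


ET = Kc * p * (0.46*T + 8.13)
ET = 1.03 * 0.32 * (0.46*25 + 8.13)
ET = 1.03 * 0.32 * 19.6300

6.4700 mm/day


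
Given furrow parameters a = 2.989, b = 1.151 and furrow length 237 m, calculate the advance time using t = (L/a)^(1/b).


t = (L/a)^(1/b)
t = (237/2.989)^(1/1.151)
t = 79.290733^(1/1.151)

44.6748 min


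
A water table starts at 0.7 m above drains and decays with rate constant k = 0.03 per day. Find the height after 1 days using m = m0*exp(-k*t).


m = m0 * exp(-k*t)
m = 0.7 * exp(-0.03 * 1)
m = 0.7 * exp(-0.0300)

0.6793 m


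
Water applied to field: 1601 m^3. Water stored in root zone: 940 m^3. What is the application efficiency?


Ea = V_root / V_field * 100 = 940 / 1601 * 100 = 58.7133%

58.7133 %


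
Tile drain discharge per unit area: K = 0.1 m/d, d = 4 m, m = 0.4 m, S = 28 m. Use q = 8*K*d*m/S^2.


q = 8*K*d*m/S^2
q = 8*0.1*4*0.4/28^2
q = 1.2800 / 784

0.0016 m/d


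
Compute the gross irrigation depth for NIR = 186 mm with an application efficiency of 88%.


Ea = 88% = 0.88
GID = NIR / Ea = 186 / 0.88 = 211.3636 mm

211.3636 mm


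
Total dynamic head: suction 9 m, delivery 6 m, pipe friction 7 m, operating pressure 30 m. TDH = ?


TDH = Hs + Hd + hf + Hp = 9 + 6 + 7 + 30 = 52

52 m


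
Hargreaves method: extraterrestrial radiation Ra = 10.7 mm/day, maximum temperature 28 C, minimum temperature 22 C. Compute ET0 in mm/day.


Tmean = (Tmax + Tmin)/2 = (28 + 22)/2 = 25.0
ET0 = 0.0023 * 10.7 * (25.0 + 17.8) * sqrt(28 - 22)
ET0 = 0.0023 * 10.7 * 42.8 * 2.449490

2.5801 mm/day


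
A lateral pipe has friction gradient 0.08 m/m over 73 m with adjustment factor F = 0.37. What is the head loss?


hf = J * L * F = 0.08 * 73 * 0.37 = 2.1608 m

2.1608 m


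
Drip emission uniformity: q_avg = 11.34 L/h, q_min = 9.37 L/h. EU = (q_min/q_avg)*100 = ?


EU = (q_min/q_avg)*100 = (9.37/11.34)*100 = 82.6279%

82.6279 %


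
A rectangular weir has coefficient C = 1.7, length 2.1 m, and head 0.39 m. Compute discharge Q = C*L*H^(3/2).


Q = C * L * H^(3/2) = 1.7 * 2.1 * 0.39^1.5 = 1.7 * 2.1 * 0.243555

0.8695 m^3/s


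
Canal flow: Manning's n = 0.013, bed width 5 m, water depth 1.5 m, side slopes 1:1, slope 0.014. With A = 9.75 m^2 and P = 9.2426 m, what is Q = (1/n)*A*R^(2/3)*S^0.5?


R = A/P = 9.75/9.2426 = 1.054898
Q = (1/0.013) * 9.75 * 1.054898^(2/3) * 0.014^0.5

91.9600 m^3/s


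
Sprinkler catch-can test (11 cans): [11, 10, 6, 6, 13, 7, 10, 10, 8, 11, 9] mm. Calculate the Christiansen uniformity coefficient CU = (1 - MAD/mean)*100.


mean = 9.181818 mm
MAD = 1.801653 mm
CU = (1 - 1.801653/9.181818)*100

80.3780 %


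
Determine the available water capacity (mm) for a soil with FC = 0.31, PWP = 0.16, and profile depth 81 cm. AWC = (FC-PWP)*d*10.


AWC = (FC - PWP) * d * 10
AWC = (0.31 - 0.16) * 81 * 10
AWC = 0.1500 * 81 * 10

121.5000 mm


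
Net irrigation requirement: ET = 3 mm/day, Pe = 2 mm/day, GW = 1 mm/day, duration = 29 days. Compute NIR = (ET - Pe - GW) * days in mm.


Daily deficit = ET - Pe - GW = 3 - 2 - 1 = 0 mm/day
NIR = 0 * 29 = 0 mm

0 mm


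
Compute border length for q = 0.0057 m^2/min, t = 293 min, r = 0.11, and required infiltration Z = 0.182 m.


L = q*t/((1+r)*Z)
L = 0.0057*293/((1+0.11)*0.182)
L = 1.6701/0.20202

8.2670 m


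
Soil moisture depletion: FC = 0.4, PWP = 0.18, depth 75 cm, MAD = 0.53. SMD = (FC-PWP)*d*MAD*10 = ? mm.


SMD = (FC - PWP) * d * MAD * 10
SMD = (0.4 - 0.18) * 75 * 0.53 * 10
SMD = 0.2200 * 75 * 0.53 * 10

87.4500 mm


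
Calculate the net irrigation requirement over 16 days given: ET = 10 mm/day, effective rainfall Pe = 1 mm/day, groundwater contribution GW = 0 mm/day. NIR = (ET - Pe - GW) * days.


Daily deficit = ET - Pe - GW = 10 - 1 - 0 = 9 mm/day
NIR = 9 * 16 = 144 mm

144.0000 mm


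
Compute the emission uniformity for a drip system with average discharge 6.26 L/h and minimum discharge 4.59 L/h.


EU = (q_min/q_avg)*100 = (4.59/6.26)*100 = 73.3227%

73.3227 %


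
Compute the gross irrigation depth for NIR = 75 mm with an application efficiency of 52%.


Ea = 52% = 0.52
GID = NIR / Ea = 75 / 0.52 = 144.2308 mm

144.2308 mm


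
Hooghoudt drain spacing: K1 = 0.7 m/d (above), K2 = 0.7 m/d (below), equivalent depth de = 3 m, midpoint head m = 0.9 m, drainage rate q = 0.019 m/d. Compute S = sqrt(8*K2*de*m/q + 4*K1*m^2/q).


S^2 = 8*K2*de*m/q + 4*K1*m^2/q
S^2 = 8*0.7*3*0.9/0.019 + 4*0.7*0.9^2/0.019
S = sqrt(915.1579)

30.2516 m


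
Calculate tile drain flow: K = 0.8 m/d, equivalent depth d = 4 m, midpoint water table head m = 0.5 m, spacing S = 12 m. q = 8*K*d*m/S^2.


q = 8*K*d*m/S^2
q = 8*0.8*4*0.5/12^2
q = 12.8000 / 144

0.0889 m/d


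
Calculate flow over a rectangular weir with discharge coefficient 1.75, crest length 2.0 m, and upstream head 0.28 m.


Q = C * L * H^(3/2) = 1.75 * 2.0 * 0.28^1.5 = 1.75 * 2.0 * 0.148162

0.5186 m^3/s


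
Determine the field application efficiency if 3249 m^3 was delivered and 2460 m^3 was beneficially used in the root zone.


Ea = V_root / V_field * 100 = 2460 / 3249 * 100 = 75.7156%

75.7156 %


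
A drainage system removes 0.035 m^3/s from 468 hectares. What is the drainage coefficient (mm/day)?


DC = Q * 86400 / (A * 10000) * 1000
DC = 0.035 * 86400 / (468 * 10000) * 1000
DC = 3024000.0000 / 4680000

0.6462 mm/day


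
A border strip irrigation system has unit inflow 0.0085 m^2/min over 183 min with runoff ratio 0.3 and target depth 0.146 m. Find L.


L = q*t/((1+r)*Z)
L = 0.0085*183/((1+0.3)*0.146)
L = 1.5555/0.1898

8.1955 m


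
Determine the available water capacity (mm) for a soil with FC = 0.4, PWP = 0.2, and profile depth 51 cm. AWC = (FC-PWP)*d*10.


AWC = (FC - PWP) * d * 10
AWC = (0.4 - 0.2) * 51 * 10
AWC = 0.2000 * 51 * 10

102.0000 mm


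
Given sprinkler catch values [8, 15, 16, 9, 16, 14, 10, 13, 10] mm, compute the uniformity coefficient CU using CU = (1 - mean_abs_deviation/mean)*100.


mean = 12.333333 mm
MAD = 2.740741 mm
CU = (1 - 2.740741/12.333333)*100

77.7778 %


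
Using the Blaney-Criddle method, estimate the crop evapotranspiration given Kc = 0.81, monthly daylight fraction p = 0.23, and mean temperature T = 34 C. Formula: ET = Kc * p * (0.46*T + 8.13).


ET = Kc * p * (0.46*T + 8.13)
ET = 0.81 * 0.23 * (0.46*34 + 8.13)
ET = 0.81 * 0.23 * 23.7700

4.4284 mm/day


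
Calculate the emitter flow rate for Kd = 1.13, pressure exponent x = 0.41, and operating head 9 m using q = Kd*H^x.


q = Kd * H^x = 1.13 * 9^0.41 = 1.13 * 2.461724

2.7817 L/h


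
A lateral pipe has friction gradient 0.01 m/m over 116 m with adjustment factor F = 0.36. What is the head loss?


hf = J * L * F = 0.01 * 116 * 0.36 = 0.4176 m

0.4176 m


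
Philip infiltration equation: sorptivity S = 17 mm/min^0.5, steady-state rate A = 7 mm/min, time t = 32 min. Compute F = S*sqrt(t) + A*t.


F = S*sqrt(t) + A*t
F = 17*sqrt(32) + 7*32
F = 17*5.656854 + 224

320.1665 mm


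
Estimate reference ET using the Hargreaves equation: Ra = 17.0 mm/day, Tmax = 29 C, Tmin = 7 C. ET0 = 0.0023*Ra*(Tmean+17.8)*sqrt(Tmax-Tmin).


Tmean = (Tmax + Tmin)/2 = (29 + 7)/2 = 18.0
ET0 = 0.0023 * 17.0 * (18.0 + 17.8) * sqrt(29 - 7)
ET0 = 0.0023 * 17.0 * 35.8 * 4.690416

6.5656 mm/day


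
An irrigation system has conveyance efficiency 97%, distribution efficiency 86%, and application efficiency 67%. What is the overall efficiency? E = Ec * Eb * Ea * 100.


Ec = 0.97, Eb = 0.86, Ea = 0.67
E = 0.97 * 0.86 * 0.67 * 100 = 55.8914%

55.8914 %


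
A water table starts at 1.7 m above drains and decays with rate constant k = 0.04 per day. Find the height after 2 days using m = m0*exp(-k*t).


m = m0 * exp(-k*t)
m = 1.7 * exp(-0.04 * 2)
m = 1.7 * exp(-0.0800)

1.5693 m


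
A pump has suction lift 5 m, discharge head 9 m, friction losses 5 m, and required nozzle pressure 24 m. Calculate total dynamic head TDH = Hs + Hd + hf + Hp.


TDH = Hs + Hd + hf + Hp = 5 + 9 + 5 + 24 = 43

43 m


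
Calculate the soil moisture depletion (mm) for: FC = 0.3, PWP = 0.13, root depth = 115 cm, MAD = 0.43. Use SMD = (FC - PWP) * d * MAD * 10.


SMD = (FC - PWP) * d * MAD * 10
SMD = (0.3 - 0.13) * 115 * 0.43 * 10
SMD = 0.1700 * 115 * 0.43 * 10

84.0650 mm


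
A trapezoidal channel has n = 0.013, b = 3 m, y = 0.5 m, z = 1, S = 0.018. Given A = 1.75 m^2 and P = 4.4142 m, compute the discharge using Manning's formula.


R = A/P = 1.75/4.4142 = 0.396448
Q = (1/0.013) * 1.75 * 0.396448^(2/3) * 0.018^0.5

9.7466 m^3/s


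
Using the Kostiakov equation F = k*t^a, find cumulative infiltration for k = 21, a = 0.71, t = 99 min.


F = k * t^a = 21 * 99^0.71
F = 21 * 26.115659

548.4288 mm


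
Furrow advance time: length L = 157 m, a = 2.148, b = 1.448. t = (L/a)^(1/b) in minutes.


t = (L/a)^(1/b)
t = (157/2.148)^(1/1.448)
t = 73.091248^(1/1.448)

19.3731 min


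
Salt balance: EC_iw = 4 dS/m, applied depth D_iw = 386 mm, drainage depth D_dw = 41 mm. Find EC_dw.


EC_dw = EC_iw * D_iw / D_dw
EC_dw = 4 * 386 / 41
EC_dw = 1544 / 41

37.6585 dS/m


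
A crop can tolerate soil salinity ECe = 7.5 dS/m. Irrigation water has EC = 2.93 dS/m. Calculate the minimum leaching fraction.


LR = ECiw / (5*ECe - ECiw)
LR = 2.93 / (5*7.5 - 2.93)
LR = 2.93 / 34.5700

0.0848


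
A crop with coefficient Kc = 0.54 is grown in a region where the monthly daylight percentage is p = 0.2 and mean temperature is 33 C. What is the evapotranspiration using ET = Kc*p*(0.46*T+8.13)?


ET = Kc * p * (0.46*T + 8.13)
ET = 0.54 * 0.2 * (0.46*33 + 8.13)
ET = 0.54 * 0.2 * 23.3100

2.5175 mm/day


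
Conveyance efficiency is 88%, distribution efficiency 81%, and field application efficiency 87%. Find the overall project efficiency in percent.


Ec = 0.88, Eb = 0.81, Ea = 0.87
E = 0.88 * 0.81 * 0.87 * 100 = 62.0136%

62.0136 %


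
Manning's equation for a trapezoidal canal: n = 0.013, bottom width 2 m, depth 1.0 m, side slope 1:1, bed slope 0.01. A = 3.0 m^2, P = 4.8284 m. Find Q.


R = A/P = 3.0/4.8284 = 0.621324
Q = (1/0.013) * 3.0 * 0.621324^(2/3) * 0.01^0.5

16.8031 m^3/s


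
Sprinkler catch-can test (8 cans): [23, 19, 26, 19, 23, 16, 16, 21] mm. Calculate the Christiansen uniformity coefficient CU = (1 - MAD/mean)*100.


mean = 20.375000 mm
MAD = 2.875000 mm
CU = (1 - 2.875000/20.375000)*100

85.8896 %


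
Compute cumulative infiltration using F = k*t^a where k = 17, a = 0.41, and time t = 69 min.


F = k * t^a = 17 * 69^0.41
F = 17 * 5.674507

96.4666 mm


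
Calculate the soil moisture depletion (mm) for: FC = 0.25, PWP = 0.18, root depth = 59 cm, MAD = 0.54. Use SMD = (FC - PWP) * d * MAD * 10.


SMD = (FC - PWP) * d * MAD * 10
SMD = (0.25 - 0.18) * 59 * 0.54 * 10
SMD = 0.0700 * 59 * 0.54 * 10

22.3020 mm


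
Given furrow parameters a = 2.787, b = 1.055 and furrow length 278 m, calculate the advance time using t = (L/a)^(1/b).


t = (L/a)^(1/b)
t = (278/2.787)^(1/1.055)
t = 99.748834^(1/1.055)

78.4692 min


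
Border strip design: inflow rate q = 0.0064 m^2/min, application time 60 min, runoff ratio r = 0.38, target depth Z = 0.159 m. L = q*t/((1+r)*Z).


L = q*t/((1+r)*Z)
L = 0.0064*60/((1+0.38)*0.159)
L = 0.384/0.21942

1.7501 m


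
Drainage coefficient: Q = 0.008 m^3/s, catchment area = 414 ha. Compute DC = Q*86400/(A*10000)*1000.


DC = Q * 86400 / (A * 10000) * 1000
DC = 0.008 * 86400 / (414 * 10000) * 1000
DC = 691200.0000 / 4140000

0.1670 mm/day


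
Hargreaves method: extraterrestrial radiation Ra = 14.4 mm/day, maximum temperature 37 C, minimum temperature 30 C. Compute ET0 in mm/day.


Tmean = (Tmax + Tmin)/2 = (37 + 30)/2 = 33.5
ET0 = 0.0023 * 14.4 * (33.5 + 17.8) * sqrt(37 - 30)
ET0 = 0.0023 * 14.4 * 51.3 * 2.645751

4.4953 mm/day


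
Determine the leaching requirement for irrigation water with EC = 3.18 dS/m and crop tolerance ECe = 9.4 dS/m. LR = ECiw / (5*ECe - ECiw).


LR = ECiw / (5*ECe - ECiw)
LR = 3.18 / (5*9.4 - 3.18)
LR = 3.18 / 43.8200

0.0726


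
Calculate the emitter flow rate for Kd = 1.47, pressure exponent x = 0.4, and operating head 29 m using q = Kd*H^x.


q = Kd * H^x = 1.47 * 29^0.4 = 1.47 * 3.845557

5.6530 L/h


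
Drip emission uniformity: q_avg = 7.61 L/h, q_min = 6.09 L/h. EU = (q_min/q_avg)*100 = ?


EU = (q_min/q_avg)*100 = (6.09/7.61)*100 = 80.0263%

80.0263 %


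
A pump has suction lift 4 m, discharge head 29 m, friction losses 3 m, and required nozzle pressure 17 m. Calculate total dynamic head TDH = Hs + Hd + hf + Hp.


TDH = Hs + Hd + hf + Hp = 4 + 29 + 3 + 17 = 53

53 m


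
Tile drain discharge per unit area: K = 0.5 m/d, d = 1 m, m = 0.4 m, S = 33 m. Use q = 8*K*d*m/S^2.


q = 8*K*d*m/S^2
q = 8*0.5*1*0.4/33^2
q = 1.6000 / 1089

0.0015 m/d


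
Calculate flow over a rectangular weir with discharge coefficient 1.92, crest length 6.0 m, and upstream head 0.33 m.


Q = C * L * H^(3/2) = 1.92 * 6.0 * 0.33^1.5 = 1.92 * 6.0 * 0.189571

2.1839 m^3/s


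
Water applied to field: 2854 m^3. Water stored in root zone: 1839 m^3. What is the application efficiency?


Ea = V_root / V_field * 100 = 1839 / 2854 * 100 = 64.4359%

64.4359 %


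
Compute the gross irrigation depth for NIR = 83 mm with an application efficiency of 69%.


Ea = 69% = 0.69
GID = NIR / Ea = 83 / 0.69 = 120.2899 mm

120.2899 mm


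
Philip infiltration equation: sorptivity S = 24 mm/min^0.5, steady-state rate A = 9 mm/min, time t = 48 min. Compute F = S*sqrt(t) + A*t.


F = S*sqrt(t) + A*t
F = 24*sqrt(48) + 9*48
F = 24*6.928203 + 432

598.2769 mm


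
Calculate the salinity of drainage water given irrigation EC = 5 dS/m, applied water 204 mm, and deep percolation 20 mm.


EC_dw = EC_iw * D_iw / D_dw
EC_dw = 5 * 204 / 20
EC_dw = 1020 / 20

51.0000 dS/m


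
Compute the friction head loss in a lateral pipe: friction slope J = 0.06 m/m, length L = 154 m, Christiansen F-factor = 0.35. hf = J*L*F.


hf = J * L * F = 0.06 * 154 * 0.35 = 3.2340 m

3.2340 m


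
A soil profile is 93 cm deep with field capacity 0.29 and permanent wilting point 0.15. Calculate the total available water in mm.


AWC = (FC - PWP) * d * 10
AWC = (0.29 - 0.15) * 93 * 10
AWC = 0.1400 * 93 * 10

130.2000 mm


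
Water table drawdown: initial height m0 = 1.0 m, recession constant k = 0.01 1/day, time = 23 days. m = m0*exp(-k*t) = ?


m = m0 * exp(-k*t)
m = 1.0 * exp(-0.01 * 23)
m = 1.0 * exp(-0.2300)

0.7945 m


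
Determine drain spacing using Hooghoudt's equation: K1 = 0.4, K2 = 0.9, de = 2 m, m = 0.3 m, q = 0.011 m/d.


S^2 = 8*K2*de*m/q + 4*K1*m^2/q
S^2 = 8*0.9*2*0.3/0.011 + 4*0.4*0.3^2/0.011
S = sqrt(405.8182)

20.1449 m


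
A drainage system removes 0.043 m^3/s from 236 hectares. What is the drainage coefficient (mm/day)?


DC = Q * 86400 / (A * 10000) * 1000
DC = 0.043 * 86400 / (236 * 10000) * 1000
DC = 3715200.0000 / 2360000

1.5742 mm/day


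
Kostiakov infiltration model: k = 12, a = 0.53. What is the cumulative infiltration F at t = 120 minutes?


F = k * t^a = 12 * 120^0.53
F = 12 * 12.646375

151.7565 mm


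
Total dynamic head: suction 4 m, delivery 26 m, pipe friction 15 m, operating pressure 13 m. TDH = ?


TDH = Hs + Hd + hf + Hp = 4 + 26 + 15 + 13 = 58

58 m


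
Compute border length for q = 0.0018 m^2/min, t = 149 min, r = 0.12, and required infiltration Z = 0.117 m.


L = q*t/((1+r)*Z)
L = 0.0018*149/((1+0.12)*0.117)
L = 0.2682/0.13104

2.0467 m


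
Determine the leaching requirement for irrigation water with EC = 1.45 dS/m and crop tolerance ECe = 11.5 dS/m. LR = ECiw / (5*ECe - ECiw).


LR = ECiw / (5*ECe - ECiw)
LR = 1.45 / (5*11.5 - 1.45)
LR = 1.45 / 56.0500

0.0259


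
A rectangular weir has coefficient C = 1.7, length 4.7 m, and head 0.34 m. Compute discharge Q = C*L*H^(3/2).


Q = C * L * H^(3/2) = 1.7 * 4.7 * 0.34^1.5 = 1.7 * 4.7 * 0.198252

1.5840 m^3/s


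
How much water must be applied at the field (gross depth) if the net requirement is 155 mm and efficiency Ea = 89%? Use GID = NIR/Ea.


Ea = 89% = 0.89
GID = NIR / Ea = 155 / 0.89 = 174.1573 mm

174.1573 mm


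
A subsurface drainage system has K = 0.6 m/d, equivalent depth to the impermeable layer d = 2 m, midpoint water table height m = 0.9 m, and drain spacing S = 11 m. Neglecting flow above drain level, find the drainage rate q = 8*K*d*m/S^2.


q = 8*K*d*m/S^2
q = 8*0.6*2*0.9/11^2
q = 8.6400 / 121

0.0714 m/d


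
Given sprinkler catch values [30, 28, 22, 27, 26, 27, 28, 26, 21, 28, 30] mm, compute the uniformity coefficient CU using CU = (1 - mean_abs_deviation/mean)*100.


mean = 26.636364 mm
MAD = 2.099174 mm
CU = (1 - 2.099174/26.636364)*100

92.1191 %


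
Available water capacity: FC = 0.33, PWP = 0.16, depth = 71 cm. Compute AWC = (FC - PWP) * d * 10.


AWC = (FC - PWP) * d * 10
AWC = (0.33 - 0.16) * 71 * 10
AWC = 0.1700 * 71 * 10

120.7000 mm


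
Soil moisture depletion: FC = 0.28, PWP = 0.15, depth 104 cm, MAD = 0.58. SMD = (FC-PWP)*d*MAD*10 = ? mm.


SMD = (FC - PWP) * d * MAD * 10
SMD = (0.28 - 0.15) * 104 * 0.58 * 10
SMD = 0.1300 * 104 * 0.58 * 10

78.4160 mm


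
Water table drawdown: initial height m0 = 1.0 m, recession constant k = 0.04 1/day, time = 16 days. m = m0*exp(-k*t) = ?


m = m0 * exp(-k*t)
m = 1.0 * exp(-0.04 * 16)
m = 1.0 * exp(-0.6400)

0.5273 m


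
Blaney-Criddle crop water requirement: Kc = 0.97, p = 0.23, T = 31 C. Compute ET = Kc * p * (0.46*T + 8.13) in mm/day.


ET = Kc * p * (0.46*T + 8.13)
ET = 0.97 * 0.23 * (0.46*31 + 8.13)
ET = 0.97 * 0.23 * 22.3900

4.9952 mm/day


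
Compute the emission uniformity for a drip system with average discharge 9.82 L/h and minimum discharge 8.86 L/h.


EU = (q_min/q_avg)*100 = (8.86/9.82)*100 = 90.2240%

90.2240 %


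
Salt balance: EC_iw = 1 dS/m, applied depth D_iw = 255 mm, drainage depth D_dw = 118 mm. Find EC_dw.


EC_dw = EC_iw * D_iw / D_dw
EC_dw = 1 * 255 / 118
EC_dw = 255 / 118

2.1610 dS/m


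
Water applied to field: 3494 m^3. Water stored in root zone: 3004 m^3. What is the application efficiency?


Ea = V_root / V_field * 100 = 3004 / 3494 * 100 = 85.9760%

85.9760 %


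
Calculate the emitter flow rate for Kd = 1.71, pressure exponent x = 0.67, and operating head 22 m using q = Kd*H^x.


q = Kd * H^x = 1.71 * 22^0.67 = 1.71 * 7.932740

13.5650 L/h


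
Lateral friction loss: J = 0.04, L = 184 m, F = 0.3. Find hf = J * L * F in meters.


hf = J * L * F = 0.04 * 184 * 0.3 = 2.2080 m

2.2080 m


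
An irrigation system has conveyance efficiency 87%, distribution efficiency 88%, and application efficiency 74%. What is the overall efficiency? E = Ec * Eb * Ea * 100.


Ec = 0.87, Eb = 0.88, Ea = 0.74
E = 0.87 * 0.88 * 0.74 * 100 = 56.6544%

56.6544 %


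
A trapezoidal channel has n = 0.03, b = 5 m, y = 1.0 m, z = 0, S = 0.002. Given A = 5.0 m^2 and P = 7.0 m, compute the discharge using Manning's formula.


R = A/P = 5.0/7.0 = 0.714286
Q = (1/0.03) * 5.0 * 0.714286^(2/3) * 0.002^0.5

5.9559 m^3/s


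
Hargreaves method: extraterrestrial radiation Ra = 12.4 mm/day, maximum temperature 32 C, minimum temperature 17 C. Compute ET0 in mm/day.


Tmean = (Tmax + Tmin)/2 = (32 + 17)/2 = 24.5
ET0 = 0.0023 * 12.4 * (24.5 + 17.8) * sqrt(32 - 17)
ET0 = 0.0023 * 12.4 * 42.3 * 3.872983

4.6724 mm/day


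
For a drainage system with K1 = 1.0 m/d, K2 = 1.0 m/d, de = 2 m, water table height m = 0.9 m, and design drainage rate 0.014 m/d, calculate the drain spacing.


S^2 = 8*K2*de*m/q + 4*K1*m^2/q
S^2 = 8*1.0*2*0.9/0.014 + 4*1.0*0.9^2/0.014
S = sqrt(1260.0000)

35.4965 m


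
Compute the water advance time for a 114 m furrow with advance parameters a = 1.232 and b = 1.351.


t = (L/a)^(1/b)
t = (114/1.232)^(1/1.351)
t = 92.532468^(1/1.351)

28.5388 min


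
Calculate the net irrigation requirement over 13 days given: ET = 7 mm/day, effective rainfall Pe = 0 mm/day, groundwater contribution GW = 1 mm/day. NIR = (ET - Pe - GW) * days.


Daily deficit = ET - Pe - GW = 7 - 0 - 1 = 6 mm/day
NIR = 6 * 13 = 78 mm

78.0000 mm


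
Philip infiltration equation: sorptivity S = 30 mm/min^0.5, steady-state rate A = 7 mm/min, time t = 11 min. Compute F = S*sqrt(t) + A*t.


F = S*sqrt(t) + A*t
F = 30*sqrt(11) + 7*11
F = 30*3.316625 + 77

176.4988 mm


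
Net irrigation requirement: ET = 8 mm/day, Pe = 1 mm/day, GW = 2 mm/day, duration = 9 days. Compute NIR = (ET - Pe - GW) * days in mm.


Daily deficit = ET - Pe - GW = 8 - 1 - 2 = 5 mm/day
NIR = 5 * 9 = 45 mm

45.0000 mm


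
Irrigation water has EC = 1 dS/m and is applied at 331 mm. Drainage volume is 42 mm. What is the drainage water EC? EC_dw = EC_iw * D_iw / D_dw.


EC_dw = EC_iw * D_iw / D_dw
EC_dw = 1 * 331 / 42
EC_dw = 331 / 42

7.8810 dS/m


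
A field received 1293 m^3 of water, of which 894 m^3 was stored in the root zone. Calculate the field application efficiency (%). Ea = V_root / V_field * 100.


Ea = V_root / V_field * 100 = 894 / 1293 * 100 = 69.1415%

69.1415 %


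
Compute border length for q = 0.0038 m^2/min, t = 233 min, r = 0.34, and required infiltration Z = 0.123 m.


L = q*t/((1+r)*Z)
L = 0.0038*233/((1+0.34)*0.123)
L = 0.8854/0.16482

5.3719 m


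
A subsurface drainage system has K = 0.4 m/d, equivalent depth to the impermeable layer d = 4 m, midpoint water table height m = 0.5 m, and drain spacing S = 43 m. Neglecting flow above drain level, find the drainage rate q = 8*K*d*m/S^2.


q = 8*K*d*m/S^2
q = 8*0.4*4*0.5/43^2
q = 6.4000 / 1849

0.0035 m/d


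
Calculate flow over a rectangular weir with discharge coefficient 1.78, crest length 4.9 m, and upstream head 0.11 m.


Q = C * L * H^(3/2) = 1.78 * 4.9 * 0.11^1.5 = 1.78 * 4.9 * 0.036483

0.3182 m^3/s


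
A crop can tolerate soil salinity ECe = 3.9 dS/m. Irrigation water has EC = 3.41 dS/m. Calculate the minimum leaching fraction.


LR = ECiw / (5*ECe - ECiw)
LR = 3.41 / (5*3.9 - 3.41)
LR = 3.41 / 16.0900

0.2119


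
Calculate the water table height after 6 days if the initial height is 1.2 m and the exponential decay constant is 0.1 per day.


m = m0 * exp(-k*t)
m = 1.2 * exp(-0.1 * 6)
m = 1.2 * exp(-0.6000)

0.6586 m


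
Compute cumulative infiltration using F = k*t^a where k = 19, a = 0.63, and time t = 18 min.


F = k * t^a = 19 * 18^0.63
F = 19 * 6.177627

117.3749 mm


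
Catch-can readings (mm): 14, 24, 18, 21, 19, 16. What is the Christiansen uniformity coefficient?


mean = 18.666667 mm
MAD = 2.666667 mm
CU = (1 - 2.666667/18.666667)*100

85.7143 %


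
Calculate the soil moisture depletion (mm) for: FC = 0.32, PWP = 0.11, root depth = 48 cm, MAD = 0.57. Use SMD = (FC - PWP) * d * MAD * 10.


SMD = (FC - PWP) * d * MAD * 10
SMD = (0.32 - 0.11) * 48 * 0.57 * 10
SMD = 0.2100 * 48 * 0.57 * 10

57.4560 mm


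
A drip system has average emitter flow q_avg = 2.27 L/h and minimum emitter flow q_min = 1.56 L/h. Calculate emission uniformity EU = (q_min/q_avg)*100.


EU = (q_min/q_avg)*100 = (1.56/2.27)*100 = 68.7225%

68.7225 %


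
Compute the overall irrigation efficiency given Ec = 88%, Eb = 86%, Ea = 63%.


Ec = 0.88, Eb = 0.86, Ea = 0.63
E = 0.88 * 0.86 * 0.63 * 100 = 47.6784%

47.6784 %


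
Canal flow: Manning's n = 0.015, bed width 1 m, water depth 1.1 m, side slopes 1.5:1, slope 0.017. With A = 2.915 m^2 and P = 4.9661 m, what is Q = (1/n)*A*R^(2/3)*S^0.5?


R = A/P = 2.915/4.9661 = 0.586980
Q = (1/0.015) * 2.915 * 0.586980^(2/3) * 0.017^0.5

17.7632 m^3/s


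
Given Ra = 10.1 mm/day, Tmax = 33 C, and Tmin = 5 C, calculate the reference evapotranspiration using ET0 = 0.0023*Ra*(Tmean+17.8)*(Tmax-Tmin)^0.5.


Tmean = (Tmax + Tmin)/2 = (33 + 5)/2 = 19.0
ET0 = 0.0023 * 10.1 * (19.0 + 17.8) * sqrt(33 - 5)
ET0 = 0.0023 * 10.1 * 36.8 * 5.291503

4.5235 mm/day


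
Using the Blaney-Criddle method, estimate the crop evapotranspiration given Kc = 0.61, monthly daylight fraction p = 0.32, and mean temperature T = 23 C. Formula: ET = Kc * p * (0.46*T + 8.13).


ET = Kc * p * (0.46*T + 8.13)
ET = 0.61 * 0.32 * (0.46*23 + 8.13)
ET = 0.61 * 0.32 * 18.7100

3.6522 mm/day


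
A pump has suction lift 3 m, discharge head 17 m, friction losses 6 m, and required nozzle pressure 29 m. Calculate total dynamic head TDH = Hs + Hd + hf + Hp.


TDH = Hs + Hd + hf + Hp = 3 + 17 + 6 + 29 = 55

55 m


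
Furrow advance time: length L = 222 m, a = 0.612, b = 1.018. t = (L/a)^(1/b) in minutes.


t = (L/a)^(1/b)
t = (222/0.612)^(1/1.018)
t = 362.745098^(1/1.018)

326.8461 min


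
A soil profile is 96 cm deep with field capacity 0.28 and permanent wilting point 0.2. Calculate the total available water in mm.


AWC = (FC - PWP) * d * 10
AWC = (0.28 - 0.2) * 96 * 10
AWC = 0.0800 * 96 * 10

76.8000 mm


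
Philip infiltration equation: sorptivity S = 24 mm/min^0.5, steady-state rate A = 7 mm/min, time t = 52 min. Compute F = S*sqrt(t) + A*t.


F = S*sqrt(t) + A*t
F = 24*sqrt(52) + 7*52
F = 24*7.211103 + 364

537.0665 mm


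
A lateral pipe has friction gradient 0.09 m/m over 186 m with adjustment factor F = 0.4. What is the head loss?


hf = J * L * F = 0.09 * 186 * 0.4 = 6.6960 m

6.6960 m


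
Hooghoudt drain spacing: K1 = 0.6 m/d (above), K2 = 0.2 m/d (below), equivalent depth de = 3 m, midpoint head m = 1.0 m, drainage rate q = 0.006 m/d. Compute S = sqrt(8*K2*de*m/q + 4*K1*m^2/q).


S^2 = 8*K2*de*m/q + 4*K1*m^2/q
S^2 = 8*0.2*3*1.0/0.006 + 4*0.6*1.0^2/0.006
S = sqrt(1200.0000)

34.6410 m


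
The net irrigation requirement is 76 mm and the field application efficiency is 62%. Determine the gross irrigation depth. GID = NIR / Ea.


Ea = 62% = 0.62
GID = NIR / Ea = 76 / 0.62 = 122.5806 mm

122.5806 mm


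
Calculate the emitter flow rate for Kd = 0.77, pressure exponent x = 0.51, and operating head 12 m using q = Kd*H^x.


q = Kd * H^x = 0.77 * 12^0.51 = 0.77 * 3.551260

2.7345 L/h


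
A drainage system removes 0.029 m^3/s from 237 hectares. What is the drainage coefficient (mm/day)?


DC = Q * 86400 / (A * 10000) * 1000
DC = 0.029 * 86400 / (237 * 10000) * 1000
DC = 2505600.0000 / 2370000

1.0572 mm/day


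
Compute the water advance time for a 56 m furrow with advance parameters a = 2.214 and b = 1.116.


t = (L/a)^(1/b)
t = (56/2.214)^(1/1.116)
t = 25.293586^(1/1.116)

18.0791 min


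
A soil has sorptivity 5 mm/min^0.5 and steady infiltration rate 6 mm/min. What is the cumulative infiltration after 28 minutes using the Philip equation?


F = S*sqrt(t) + A*t
F = 5*sqrt(28) + 6*28
F = 5*5.291503 + 168

194.4575 mm


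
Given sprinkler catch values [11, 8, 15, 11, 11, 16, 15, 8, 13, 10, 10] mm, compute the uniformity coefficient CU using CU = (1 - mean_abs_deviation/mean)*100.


mean = 11.636364 mm
MAD = 2.264463 mm
CU = (1 - 2.264463/11.636364)*100

80.5398 %


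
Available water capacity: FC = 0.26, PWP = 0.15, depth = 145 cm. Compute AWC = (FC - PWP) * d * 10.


AWC = (FC - PWP) * d * 10
AWC = (0.26 - 0.15) * 145 * 10
AWC = 0.1100 * 145 * 10

159.5000 mm


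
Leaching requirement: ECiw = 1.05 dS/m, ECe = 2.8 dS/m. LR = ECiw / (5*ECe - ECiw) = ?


LR = ECiw / (5*ECe - ECiw)
LR = 1.05 / (5*2.8 - 1.05)
LR = 1.05 / 12.9500

0.0811


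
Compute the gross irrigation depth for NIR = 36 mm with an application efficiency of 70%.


Ea = 70% = 0.7
GID = NIR / Ea = 36 / 0.7 = 51.4286 mm

51.4286 mm
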